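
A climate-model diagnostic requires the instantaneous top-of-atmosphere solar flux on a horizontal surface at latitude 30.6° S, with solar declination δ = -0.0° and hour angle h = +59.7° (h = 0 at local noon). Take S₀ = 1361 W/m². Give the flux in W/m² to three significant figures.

591 W/m²

cos θ_z = sin φ sin δ + cos φ cos δ cos h = 0.000000 + 0.434268 = 0.434268.
Flux = S₀ · cos θ_z = 1361 × 0.434268 = 591.0 W/m².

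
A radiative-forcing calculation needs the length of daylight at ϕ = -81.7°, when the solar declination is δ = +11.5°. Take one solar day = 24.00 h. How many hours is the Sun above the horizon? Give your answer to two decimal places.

0.00 h

cos h₀ = −tan ϕ · tan δ = 1.3946 ≥ 1, so the Sun never rises (polar night) and h₀ = 0.
Daylight = 2h₀/(2π) × 24.00 h = (0.0000/π) × 24.00 = 0.00 h.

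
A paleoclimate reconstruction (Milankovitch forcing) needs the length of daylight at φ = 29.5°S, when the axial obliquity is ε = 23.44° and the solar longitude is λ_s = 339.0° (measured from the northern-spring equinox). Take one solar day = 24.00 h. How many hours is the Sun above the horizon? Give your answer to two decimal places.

12.62 h

Solar declination: sin δ = sin ε · sin λ_s = sin 23.44° × sin 339.0° = -0.14255, so δ = -8.196°.
cos H₀ = −tan φ · tan δ = −tan(-29.5°) × tan(-8.196°) = -0.0815, so H₀ = 1.6524 rad = 94.67°.
Daylight = 2H₀/(2π) × 24.00 h = (1.6524/π) × 24.00 = 12.62 h.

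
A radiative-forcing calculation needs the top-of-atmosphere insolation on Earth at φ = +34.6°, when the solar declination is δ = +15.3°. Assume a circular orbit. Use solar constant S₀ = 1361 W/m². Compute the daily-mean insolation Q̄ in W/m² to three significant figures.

cos H₀ = −tan(+34.6°) tan(+15.300°) = -0.1887, H₀ = 1.7607 rad.
Bracket: H₀ sin φ sin δ + cos φ cos δ sin H₀ = 1.7607×0.56784×0.26387 + 0.82314×0.96456×0.98203 = 0.263816 + 0.779700 = 1.043516.
Q̄ = (S₀/π) × [bracket] = (1361/π) × 1.043516 = 452.1 W/m².

Q̄ ≈ 452 W/m²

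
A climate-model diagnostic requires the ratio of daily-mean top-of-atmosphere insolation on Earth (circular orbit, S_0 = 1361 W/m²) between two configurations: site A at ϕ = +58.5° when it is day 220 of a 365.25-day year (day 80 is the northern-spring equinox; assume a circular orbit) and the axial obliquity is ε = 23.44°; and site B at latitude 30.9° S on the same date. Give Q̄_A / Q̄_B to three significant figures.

Q̄_A / Q̄_B ≈ 1.46

— Configuration A (ϕ=+58.5°):
Solar longitude: L_s = 360° × (220 − 80)/365.25 = 137.988°.
sin δ = sin 23.44° × sin 137.988° = 0.26624, so δ = +15.440°.
cos h₀ = −tan(+58.5°) tan(+15.440°) = -0.4507, h₀ = 2.0384 rad.
Bracket: h₀ sin ϕ sin δ + cos ϕ cos δ sin h₀ = 2.0384×0.85264×0.26624 + 0.52250×0.96391×0.89266 = 0.462731 + 0.449582 = 0.912313.
Q̄ = (S_0/π) × [bracket] = (1361/π) × 0.912313 = 395.23 W/m².
— Configuration B (ϕ=-30.9°):
cos h₀ = −tan(-30.9°) tan(+15.440°) = 0.1653, h₀ = 1.4047 rad.
Bracket: h₀ sin ϕ sin δ + cos ϕ cos δ sin h₀ = 1.4047×-0.51354×0.26624 + 0.85806×0.96391×0.98624 = -0.192057 + 0.815712 = 0.623655.
Q̄ = (S_0/π) × [bracket] = (1361/π) × 0.623655 = 270.18 W/m².
Ratio Q̄_A / Q̄_B = 395.23 / 270.18 = 1.463.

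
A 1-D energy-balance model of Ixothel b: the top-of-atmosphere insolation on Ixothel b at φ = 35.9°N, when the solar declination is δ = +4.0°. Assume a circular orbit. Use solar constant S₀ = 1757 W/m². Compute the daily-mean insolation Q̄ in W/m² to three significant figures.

cos H₀ = −tan(+35.9°) tan(+4.000°) = -0.0506, H₀ = 1.6214 rad.
Bracket: H₀ sin φ sin δ + cos φ cos δ sin H₀ = 1.6214×0.58637×0.06976 + 0.81004×0.99756×0.99872 = 0.066324 + 0.807029 = 0.873353.
Q̄ = (S₀/π) × [bracket] = (1757/π) × 0.873353 = 488.4 W/m².

Q̄ ≈ 488 W/m²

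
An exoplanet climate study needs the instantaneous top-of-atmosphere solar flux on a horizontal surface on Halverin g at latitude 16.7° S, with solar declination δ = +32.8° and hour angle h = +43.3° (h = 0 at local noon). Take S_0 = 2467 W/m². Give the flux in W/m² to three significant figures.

cos θ_z = sin ϕ sin δ + cos ϕ cos δ cos h = -0.155666 + 0.585940 = 0.430274.
Flux = S_0 · cos θ_z = 2467 × 0.430274 = 1061 W/m².

1.06e+03 W/m²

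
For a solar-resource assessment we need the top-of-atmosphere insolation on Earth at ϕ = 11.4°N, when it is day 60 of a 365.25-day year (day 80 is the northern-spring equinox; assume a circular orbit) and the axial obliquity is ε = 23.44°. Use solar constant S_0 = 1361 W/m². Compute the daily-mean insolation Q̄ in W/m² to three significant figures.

Solar longitude: L_s = 360° × (60 − 80)/365.25 = -19.713°, i.e. -19.713° + 360° = 340.287°.
sin δ = sin 23.44° × sin 340.287° = -0.13417, so δ = -7.711°.
cos h₀ = −tan(+11.4°) tan(-7.711°) = 0.0273, h₀ = 1.5435 rad.
Bracket: h₀ sin ϕ sin δ + cos ϕ cos δ sin h₀ = 1.5435×0.19766×-0.13417 + 0.98027×0.99096×0.99963 = -0.040934 + 0.971049 = 0.930115.
Q̄ = (S_0/π) × [bracket] = (1361/π) × 0.930115 = 402.9 W/m².

Q̄ ≈ 403 W/m²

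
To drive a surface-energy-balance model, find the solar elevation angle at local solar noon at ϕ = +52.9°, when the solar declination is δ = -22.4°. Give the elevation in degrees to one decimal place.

At local noon the hour angle is zero, so the zenith angle equals |ϕ − δ| = |+52.9° − (-22.400°)| = 75.300°.
Elevation = 90° − 75.300° = 14.7°.

14.7°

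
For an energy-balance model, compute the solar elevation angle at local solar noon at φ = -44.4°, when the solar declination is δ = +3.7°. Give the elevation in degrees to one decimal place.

At local noon the hour angle is zero, so the zenith angle equals |φ − δ| = |-44.4° − (+3.700°)| = 48.100°.
Elevation = 90° − 48.100° = 41.9°.

41.9°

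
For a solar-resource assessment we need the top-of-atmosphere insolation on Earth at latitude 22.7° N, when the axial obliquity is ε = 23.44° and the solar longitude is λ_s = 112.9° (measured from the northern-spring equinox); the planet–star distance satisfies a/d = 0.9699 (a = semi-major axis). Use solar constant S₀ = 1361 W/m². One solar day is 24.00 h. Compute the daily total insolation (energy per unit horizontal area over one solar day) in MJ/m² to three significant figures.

Solar declination: sin δ = sin ε · sin λ_s = sin 23.44° × sin 112.9° = 0.36644, so δ = +21.496°.
cos H₀ = −tan(+22.7°) tan(+21.496°) = -0.1647, H₀ = 1.7363 rad.
Bracket: H₀ sin φ sin δ + cos φ cos δ sin H₀ = 1.7363×0.38591×0.36644 + 0.92254×0.93044×0.98634 = 0.245535 + 0.846643 = 1.092178.
Inverse-square distance factor (a/d)² = 0.9699² = 0.940706.
Q̄ = (S₀/π) × 0.940706 × [bracket] = (1361/π) × 0.940706 × 1.092178 = 445.10 W/m².
Daily total = Q̄ × 24.00 h × 3600 s/h = 445.10 × 24.00 × 3600 / 10⁶ = 38.46 MJ/m².

38.5 MJ/m²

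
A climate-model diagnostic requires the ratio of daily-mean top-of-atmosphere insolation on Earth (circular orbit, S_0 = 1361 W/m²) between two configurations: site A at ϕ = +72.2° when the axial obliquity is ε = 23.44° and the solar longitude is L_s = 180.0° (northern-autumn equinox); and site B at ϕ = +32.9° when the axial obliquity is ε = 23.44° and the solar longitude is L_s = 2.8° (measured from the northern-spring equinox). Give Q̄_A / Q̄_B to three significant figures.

— Configuration A (ϕ=+72.2°):
Solar declination: sin δ = sin ε · sin L_s = sin 23.44° × sin 180.0° = 0.00000, so δ = +0.000°.
cos h₀ = −tan(+72.2°) tan(+0.000°) = -0.0000, h₀ = 1.5708 rad.
Bracket: h₀ sin ϕ sin δ + cos ϕ cos δ sin h₀ = 1.5708×0.95213×0.00000 + 0.30570×1.00000×1.00000 = 0.000000 + 0.305700 = 0.305700.
Q̄ = (S_0/π) × [bracket] = (1361/π) × 0.305700 = 132.44 W/m².
— Configuration B (ϕ=+32.9°):
Solar declination: sin δ = sin ε · sin L_s = sin 23.44° × sin 2.8° = 0.01943, so δ = +1.113°.
cos h₀ = −tan(+32.9°) tan(+1.113°) = -0.0126, h₀ = 1.5834 rad.
Bracket: h₀ sin ϕ sin δ + cos ϕ cos δ sin h₀ = 1.5834×0.54317×0.01943 + 0.83962×0.99981×0.99992 = 0.016711 + 0.839393 = 0.856104.
Q̄ = (S_0/π) × [bracket] = (1361/π) × 0.856104 = 370.88 W/m².
Ratio Q̄_A / Q̄_B = 132.44 / 370.88 = 0.3571.

Q̄_A / Q̄_B ≈ 0.357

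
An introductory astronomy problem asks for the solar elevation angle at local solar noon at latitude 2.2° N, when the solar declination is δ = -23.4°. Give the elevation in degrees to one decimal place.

At local noon the hour angle is zero, so the zenith angle equals |φ − δ| = |+2.2° − (-23.400°)| = 25.600°.
Elevation = 90° − 25.600° = 64.4°.

64.4°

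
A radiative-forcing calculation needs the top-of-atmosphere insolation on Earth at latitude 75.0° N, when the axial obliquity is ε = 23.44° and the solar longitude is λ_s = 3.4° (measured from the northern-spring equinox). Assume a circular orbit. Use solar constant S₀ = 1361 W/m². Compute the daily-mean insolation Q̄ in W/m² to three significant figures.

Solar declination: sin δ = sin ε · sin λ_s = sin 23.44° × sin 3.4° = 0.02359, so δ = +1.352°.
cos H₀ = −tan(+75.0°) tan(+1.352°) = -0.0881, H₀ = 1.6590 rad.
Bracket: H₀ sin φ sin δ + cos φ cos δ sin H₀ = 1.6590×0.96593×0.02359 + 0.25882×0.99972×0.99611 = 0.037802 + 0.257741 = 0.295543.
Q̄ = (S₀/π) × [bracket] = (1361/π) × 0.295543 = 128.0 W/m².

Q̄ ≈ 128 W/m²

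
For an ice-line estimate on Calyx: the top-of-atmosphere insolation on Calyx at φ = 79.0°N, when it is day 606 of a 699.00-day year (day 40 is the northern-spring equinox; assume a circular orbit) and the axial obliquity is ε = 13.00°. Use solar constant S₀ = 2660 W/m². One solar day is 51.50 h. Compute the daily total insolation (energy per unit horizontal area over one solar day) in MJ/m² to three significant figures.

0.00 MJ/m²

Solar longitude: λ_s = 360° × (606 − 40)/699.00 = 291.502°.
sin δ = sin 13.00° × sin 291.502° = -0.20930, so δ = -12.081°.
cos H₀ = −tan(+79.0°) tan(-12.081°) = 1.1011 ≥ 1 ⇒ polar night, H₀ = 0 and Q̄ = 0.
Daily total = Q̄ × 51.50 h × 3600 s/h = 0.00 MJ/m².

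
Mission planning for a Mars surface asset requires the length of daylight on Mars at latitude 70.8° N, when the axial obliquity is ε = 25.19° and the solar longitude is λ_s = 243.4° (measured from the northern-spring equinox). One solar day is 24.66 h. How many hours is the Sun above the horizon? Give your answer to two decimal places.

0.00 h

Solar declination: sin δ = sin ε · sin λ_s = sin 25.19° × sin 243.4° = -0.38057, so δ = -22.369°.
cos H₀ = −tan φ · tan δ = 1.1818 ≥ 1, so the Sun never rises (polar night) and H₀ = 0.
Daylight = 2H₀/(2π) × 24.66 h = (0.0000/π) × 24.66 = 0.00 h.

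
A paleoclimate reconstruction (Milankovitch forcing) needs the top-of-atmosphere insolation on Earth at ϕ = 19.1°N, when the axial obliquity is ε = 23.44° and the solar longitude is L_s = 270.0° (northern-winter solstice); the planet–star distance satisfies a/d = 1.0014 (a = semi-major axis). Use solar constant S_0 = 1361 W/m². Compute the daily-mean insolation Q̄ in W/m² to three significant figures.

Q̄ ≈ 292 W/m²

Solar declination: sin δ = sin ε · sin L_s = sin 23.44° × sin 270.0° = -0.39779, so δ = -23.440°.
cos h₀ = −tan(+19.1°) tan(-23.440°) = 0.1501, h₀ = 1.4201 rad.
Bracket: h₀ sin ϕ sin δ + cos ϕ cos δ sin h₀ = 1.4201×0.32722×-0.39779 + 0.94495×0.91748×0.98867 = -0.184847 + 0.857150 = 0.672303.
Inverse-square distance factor (a/d)² = 1.0014² = 1.002802.
Q̄ = (S_0/π) × 1.002802 × [bracket] = (1361/π) × 1.002802 × 0.672303 = 292.1 W/m².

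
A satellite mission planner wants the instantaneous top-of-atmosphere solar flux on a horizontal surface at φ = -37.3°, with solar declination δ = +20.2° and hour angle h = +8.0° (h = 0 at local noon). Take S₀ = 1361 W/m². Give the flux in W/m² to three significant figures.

721 W/m²

cos θ_z = sin φ sin δ + cos φ cos δ cos h = -0.209247 + 0.739281 = 0.530034.
Flux = S₀ · cos θ_z = 1361 × 0.530034 = 721.4 W/m².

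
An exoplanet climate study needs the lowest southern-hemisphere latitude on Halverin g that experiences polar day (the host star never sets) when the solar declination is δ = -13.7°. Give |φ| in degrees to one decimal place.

|φ| = 76.3°

Polar day requires cos H₀ = −tan φ tan δ ≤ −1, i.e. tan φ tan δ ≥ 1.
The boundary is |tan φ| · |tan δ| = 1, so |φ| = 90° − |δ| = 90° − 13.7° = 76.3° in the southern hemisphere.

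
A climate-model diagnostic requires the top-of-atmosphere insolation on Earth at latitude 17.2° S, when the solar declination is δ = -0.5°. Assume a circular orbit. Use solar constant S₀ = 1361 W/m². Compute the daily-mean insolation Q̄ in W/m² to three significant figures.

Q̄ ≈ 416 W/m²

cos H₀ = −tan(-17.2°) tan(-0.500°) = -0.0027, H₀ = 1.5735 rad.
Bracket: H₀ sin φ sin δ + cos φ cos δ sin H₀ = 1.5735×-0.29571×-0.00873 + 0.95528×0.99996×1.00000 = 0.004062 + 0.955242 = 0.959304.
Q̄ = (S₀/π) × [bracket] = (1361/π) × 0.959304 = 415.6 W/m².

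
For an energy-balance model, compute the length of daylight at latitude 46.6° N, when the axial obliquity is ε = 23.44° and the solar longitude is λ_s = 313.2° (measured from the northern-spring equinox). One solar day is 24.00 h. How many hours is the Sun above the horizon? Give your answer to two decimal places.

9.51 h

Solar declination: sin δ = sin ε · sin λ_s = sin 23.44° × sin 313.2° = -0.28998, so δ = -16.856°.
cos H₀ = −tan φ · tan δ = −tan(+46.6°) × tan(-16.856°) = 0.3204, so H₀ = 1.2446 rad = 71.31°.
Daylight = 2H₀/(2π) × 24.00 h = (1.2446/π) × 24.00 = 9.51 h.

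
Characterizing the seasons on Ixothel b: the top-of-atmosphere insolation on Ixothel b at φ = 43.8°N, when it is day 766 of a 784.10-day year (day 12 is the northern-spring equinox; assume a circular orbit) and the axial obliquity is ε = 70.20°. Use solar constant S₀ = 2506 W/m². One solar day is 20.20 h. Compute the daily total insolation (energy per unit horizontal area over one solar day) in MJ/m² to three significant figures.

Solar longitude: λ_s = 360° × (766 − 12)/784.10 = 346.180°.
sin δ = sin 70.20° × sin 346.180° = -0.22475, so δ = -12.988°.
cos H₀ = −tan(+43.8°) tan(-12.988°) = 0.2212, H₀ = 1.3478 rad.
Bracket: H₀ sin φ sin δ + cos φ cos δ sin H₀ = 1.3478×0.69214×-0.22475 + 0.72176×0.97442×0.97523 = -0.209662 + 0.685877 = 0.476215.
Q̄ = (S₀/π) × [bracket] = (2506/π) × 0.476215 = 379.87 W/m².
Daily total = Q̄ × 20.20 h × 3600 s/h = 379.87 × 20.20 × 3600 / 10⁶ = 27.62 MJ/m².

27.6 MJ/m²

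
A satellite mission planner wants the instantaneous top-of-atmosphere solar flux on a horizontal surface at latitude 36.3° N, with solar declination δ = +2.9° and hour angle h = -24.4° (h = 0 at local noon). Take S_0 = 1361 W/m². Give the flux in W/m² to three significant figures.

cos θ_z = sin ϕ sin δ + cos ϕ cos δ cos h = 0.029952 + 0.733006 = 0.762958.
Flux = S_0 · cos θ_z = 1361 × 0.762958 = 1038 W/m².

1.04e+03 W/m²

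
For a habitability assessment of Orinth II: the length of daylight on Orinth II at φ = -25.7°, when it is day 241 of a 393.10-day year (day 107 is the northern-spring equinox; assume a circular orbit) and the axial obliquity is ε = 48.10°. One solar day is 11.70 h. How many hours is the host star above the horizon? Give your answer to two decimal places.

Solar longitude: λ_s = 360° × (241 − 107)/393.10 = 122.717°.
sin δ = sin 48.10° × sin 122.717° = 0.62623, so δ = +38.772°.
cos H₀ = −tan φ · tan δ = −tan(-25.7°) × tan(+38.772°) = 0.3866, so H₀ = 1.1739 rad = 67.26°.
Daylight = 2H₀/(2π) × 11.70 h = (1.1739/π) × 11.70 = 4.37 h.

4.37 h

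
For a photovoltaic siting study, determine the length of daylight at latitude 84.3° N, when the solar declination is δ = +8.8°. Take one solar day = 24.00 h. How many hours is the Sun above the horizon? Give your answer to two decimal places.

24.00 h

Sunrise equation: cos H₀ = −tan φ · tan δ = -1.5510 ≤ −1, so the Sun never sets (polar day) and H₀ = π.
Daylight = 2H₀/(2π) × 24.00 h = (3.1416/π) × 24.00 = 24.00 h.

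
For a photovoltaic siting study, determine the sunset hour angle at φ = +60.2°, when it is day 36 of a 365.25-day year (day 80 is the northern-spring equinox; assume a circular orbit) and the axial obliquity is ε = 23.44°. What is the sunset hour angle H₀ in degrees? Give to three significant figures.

H₀ = 60.3°

Solar longitude: λ_s = 360° × (36 − 80)/365.25 = -43.368°, i.e. -43.368° + 360° = 316.632°.
sin δ = sin 23.44° × sin 316.632° = -0.27315, so δ = -15.852°.
cos H₀ = −tan φ · tan δ = −tan(+60.2°) × tan(-15.852°) = 0.4958, so H₀ = 1.0520 rad = 60.28°.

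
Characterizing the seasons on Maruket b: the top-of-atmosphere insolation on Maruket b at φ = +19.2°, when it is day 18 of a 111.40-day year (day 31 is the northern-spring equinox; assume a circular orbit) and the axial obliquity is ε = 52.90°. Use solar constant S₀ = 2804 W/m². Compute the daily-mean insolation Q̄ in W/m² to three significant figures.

Q̄ ≈ 484 W/m²

Solar longitude: λ_s = 360° × (18 − 31)/111.40 = -42.011°, i.e. -42.011° + 360° = 317.989°.
sin δ = sin 52.90° × sin 317.989° = -0.53380, so δ = -32.263°.
cos H₀ = −tan(+19.2°) tan(-32.263°) = 0.2198, H₀ = 1.3492 rad.
Bracket: H₀ sin φ sin δ + cos φ cos δ sin H₀ = 1.3492×0.32887×-0.53380 + 0.94438×0.84561×0.97554 = -0.236853 + 0.779044 = 0.542191.
Q̄ = (S₀/π) × [bracket] = (2804/π) × 0.542191 = 483.9 W/m².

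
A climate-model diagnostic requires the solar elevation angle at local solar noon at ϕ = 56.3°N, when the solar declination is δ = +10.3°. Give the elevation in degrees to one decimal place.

44.0°

At local noon the hour angle is zero, so the zenith angle equals |ϕ − δ| = |+56.3° − (+10.300°)| = 46.000°.
Elevation = 90° − 46.000° = 44.0°.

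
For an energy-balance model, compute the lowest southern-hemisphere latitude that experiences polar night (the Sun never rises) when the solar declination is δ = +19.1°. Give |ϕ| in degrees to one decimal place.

Polar night requires cos h₀ = −tan ϕ tan δ ≥ 1, i.e. tan ϕ tan δ ≤ −1.
The boundary is |tan ϕ| · |tan δ| = 1, so |ϕ| = 90° − |δ| = 90° − 19.1° = 70.9° in the southern hemisphere.

|ϕ| = 70.9°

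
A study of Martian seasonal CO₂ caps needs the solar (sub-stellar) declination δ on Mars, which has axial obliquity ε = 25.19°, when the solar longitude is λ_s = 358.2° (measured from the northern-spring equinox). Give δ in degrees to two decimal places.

sin δ = sin ε · sin λ_s = sin 25.19° × sin 358.2° = -0.013369.
δ = arcsin(-0.013369) = -0.77°.

δ = -0.77°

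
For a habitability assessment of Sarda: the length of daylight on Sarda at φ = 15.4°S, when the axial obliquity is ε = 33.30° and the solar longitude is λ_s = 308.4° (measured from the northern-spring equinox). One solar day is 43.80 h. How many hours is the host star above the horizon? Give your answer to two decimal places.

Solar declination: sin δ = sin ε · sin λ_s = sin 33.30° × sin 308.4° = -0.43027, so δ = -25.484°.
cos H₀ = −tan φ · tan δ = −tan(-15.4°) × tan(-25.484°) = -0.1313, so H₀ = 1.7025 rad = 97.54°.
Daylight = 2H₀/(2π) × 43.80 h = (1.7025/π) × 43.80 = 23.74 h.

23.74 h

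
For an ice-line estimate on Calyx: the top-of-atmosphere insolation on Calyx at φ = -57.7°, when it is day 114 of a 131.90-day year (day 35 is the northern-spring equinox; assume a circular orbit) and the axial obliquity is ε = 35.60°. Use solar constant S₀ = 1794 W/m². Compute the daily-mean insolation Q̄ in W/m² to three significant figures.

Solar longitude: λ_s = 360° × (114 − 35)/131.90 = 215.618°.
sin δ = sin 35.60° × sin 215.618° = -0.33901, so δ = -19.817°.
cos H₀ = −tan(-57.7°) tan(-19.817°) = -0.5700, H₀ = 2.1773 rad.
Bracket: H₀ sin φ sin δ + cos φ cos δ sin H₀ = 2.1773×-0.84526×-0.33901 + 0.53435×0.94078×0.82163 = 0.623909 + 0.413038 = 1.036947.
Q̄ = (S₀/π) × [bracket] = (1794/π) × 1.036947 = 592.1 W/m².

Q̄ ≈ 592 W/m²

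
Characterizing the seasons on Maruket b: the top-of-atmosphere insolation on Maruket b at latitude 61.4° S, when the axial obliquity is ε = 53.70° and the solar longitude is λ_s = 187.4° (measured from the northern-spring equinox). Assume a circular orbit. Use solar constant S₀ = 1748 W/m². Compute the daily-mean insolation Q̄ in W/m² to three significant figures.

Q̄ ≈ 349 W/m²

Solar declination: sin δ = sin ε · sin λ_s = sin 53.70° × sin 187.4° = -0.10380, so δ = -5.958°.
cos H₀ = −tan(-61.4°) tan(-5.958°) = -0.1914, H₀ = 1.7634 rad.
Bracket: H₀ sin φ sin δ + cos φ cos δ sin H₀ = 1.7634×-0.87798×-0.10380 + 0.47869×0.99460×0.98151 = 0.160706 + 0.467302 = 0.628008.
Q̄ = (S₀/π) × [bracket] = (1748/π) × 0.628008 = 349.4 W/m².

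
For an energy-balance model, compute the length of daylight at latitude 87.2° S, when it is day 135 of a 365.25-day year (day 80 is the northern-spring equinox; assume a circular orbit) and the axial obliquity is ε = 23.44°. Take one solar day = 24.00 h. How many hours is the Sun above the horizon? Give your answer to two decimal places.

Solar longitude: L_s = 360° × (135 − 80)/365.25 = 54.209°.
sin δ = sin 23.44° × sin 54.209° = 0.32267, so δ = +18.824°.
cos h₀ = −tan ϕ · tan δ = 6.9703 ≥ 1, so the Sun never rises (polar night) and h₀ = 0.
Daylight = 2h₀/(2π) × 24.00 h = (0.0000/π) × 24.00 = 0.00 h.

0.00 h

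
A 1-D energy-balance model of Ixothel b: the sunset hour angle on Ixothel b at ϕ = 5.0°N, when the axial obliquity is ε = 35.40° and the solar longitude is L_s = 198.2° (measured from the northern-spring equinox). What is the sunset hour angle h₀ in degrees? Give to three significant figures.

h₀ = 89.1°

Solar declination: sin δ = sin ε · sin L_s = sin 35.40° × sin 198.2° = -0.18093, so δ = -10.424°.
cos h₀ = −tan ϕ · tan δ = −tan(+5.0°) × tan(-10.424°) = 0.0161, so h₀ = 1.5547 rad = 89.08°.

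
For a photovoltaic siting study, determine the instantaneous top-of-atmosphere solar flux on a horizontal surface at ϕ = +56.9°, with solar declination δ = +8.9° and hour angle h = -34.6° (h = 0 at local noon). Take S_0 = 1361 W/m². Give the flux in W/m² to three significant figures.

781 W/m²

cos θ_z = sin ϕ sin δ + cos ϕ cos δ cos h = 0.129604 + 0.444104 = 0.573708.
Flux = S_0 · cos θ_z = 1361 × 0.573708 = 780.8 W/m².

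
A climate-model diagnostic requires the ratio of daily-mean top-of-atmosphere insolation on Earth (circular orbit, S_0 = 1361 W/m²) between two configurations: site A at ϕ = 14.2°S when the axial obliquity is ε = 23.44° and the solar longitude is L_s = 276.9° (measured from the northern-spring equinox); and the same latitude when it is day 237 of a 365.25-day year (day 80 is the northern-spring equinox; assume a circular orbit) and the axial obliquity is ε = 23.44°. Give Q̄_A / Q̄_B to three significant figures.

— Configuration A (ϕ=-14.2°):
Solar declination: sin δ = sin ε · sin L_s = sin 23.44° × sin 276.9° = -0.39491, so δ = -23.260°.
cos h₀ = −tan(-14.2°) tan(-23.260°) = -0.1088, h₀ = 1.6798 rad.
Bracket: h₀ sin ϕ sin δ + cos ϕ cos δ sin h₀ = 1.6798×-0.24531×-0.39491 + 0.96945×0.91872×0.99407 = 0.162731 + 0.885372 = 1.048103.
Q̄ = (S_0/π) × [bracket] = (1361/π) × 1.048103 = 454.06 W/m².
— Configuration B (ϕ=-14.2°):
Solar longitude: L_s = 360° × (237 − 80)/365.25 = 154.743°.
sin δ = sin 23.44° × sin 154.743° = 0.16973, so δ = +9.772°.
cos h₀ = −tan(-14.2°) tan(+9.772°) = 0.0436, h₀ = 1.5272 rad.
Bracket: h₀ sin ϕ sin δ + cos ϕ cos δ sin h₀ = 1.5272×-0.24531×0.16973 + 0.96945×0.98549×0.99905 = -0.063587 + 0.954476 = 0.890889.
Q̄ = (S_0/π) × [bracket] = (1361/π) × 0.890889 = 385.95 W/m².
Ratio Q̄_A / Q̄_B = 454.06 / 385.95 = 1.176.

Q̄_A / Q̄_B ≈ 1.18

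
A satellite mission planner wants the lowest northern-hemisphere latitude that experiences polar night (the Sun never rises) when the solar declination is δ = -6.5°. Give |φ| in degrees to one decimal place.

|φ| = 83.5°

Polar night requires cos H₀ = −tan φ tan δ ≥ 1, i.e. tan φ tan δ ≤ −1.
The boundary is |tan φ| · |tan δ| = 1, so |φ| = 90° − |δ| = 90° − 6.5° = 83.5° in the northern hemisphere.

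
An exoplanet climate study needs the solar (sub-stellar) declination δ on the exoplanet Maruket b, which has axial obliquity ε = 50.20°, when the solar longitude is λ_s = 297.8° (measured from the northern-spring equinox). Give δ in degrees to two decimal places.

sin δ = sin ε · sin λ_s = sin 50.20° × sin 297.8° = -0.679609.
δ = arcsin(-0.679609) = -42.81°.

δ = -42.81°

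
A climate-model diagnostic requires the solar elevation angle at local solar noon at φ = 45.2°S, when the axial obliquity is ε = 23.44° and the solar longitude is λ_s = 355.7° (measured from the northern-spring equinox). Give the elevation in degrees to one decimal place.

46.5°

Solar declination: sin δ = sin ε · sin λ_s = sin 23.44° × sin 355.7° = -0.02983, so δ = -1.709°.
At local noon the hour angle is zero, so the zenith angle equals |φ − δ| = |-45.2° − (-1.709°)| = 43.491°.
Elevation = 90° − 43.491° = 46.5°.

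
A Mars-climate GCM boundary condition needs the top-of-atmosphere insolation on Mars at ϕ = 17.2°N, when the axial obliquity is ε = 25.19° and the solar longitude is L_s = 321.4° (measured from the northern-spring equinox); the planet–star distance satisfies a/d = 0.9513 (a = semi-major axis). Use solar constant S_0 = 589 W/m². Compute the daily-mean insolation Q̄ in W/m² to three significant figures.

Solar declination: sin δ = sin ε · sin L_s = sin 25.19° × sin 321.4° = -0.26554, so δ = -15.399°.
cos h₀ = −tan(+17.2°) tan(-15.399°) = 0.0853, h₀ = 1.4854 rad.
Bracket: h₀ sin ϕ sin δ + cos ϕ cos δ sin h₀ = 1.4854×0.29571×-0.26554 + 0.95528×0.96410×0.99636 = -0.116638 + 0.917633 = 0.800995.
Inverse-square distance factor (a/d)² = 0.9513² = 0.904972.
Q̄ = (S_0/π) × 0.904972 × [bracket] = (589/π) × 0.904972 × 0.800995 = 135.9 W/m².

Q̄ ≈ 136 W/m²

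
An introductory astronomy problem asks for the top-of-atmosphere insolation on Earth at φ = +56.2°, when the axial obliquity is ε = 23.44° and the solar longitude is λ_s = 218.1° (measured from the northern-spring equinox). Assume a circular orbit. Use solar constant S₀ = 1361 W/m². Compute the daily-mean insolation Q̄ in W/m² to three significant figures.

Q̄ ≈ 112 W/m²

Solar declination: sin δ = sin ε · sin λ_s = sin 23.44° × sin 218.1° = -0.24545, so δ = -14.208°.
cos H₀ = −tan(+56.2°) tan(-14.208°) = 0.3782, H₀ = 1.1829 rad.
Bracket: H₀ sin φ sin δ + cos φ cos δ sin H₀ = 1.1829×0.83098×-0.24545 + 0.55630×0.96941×0.92572 = -0.241269 + 0.499225 = 0.257956.
Q̄ = (S₀/π) × [bracket] = (1361/π) × 0.257956 = 111.8 W/m².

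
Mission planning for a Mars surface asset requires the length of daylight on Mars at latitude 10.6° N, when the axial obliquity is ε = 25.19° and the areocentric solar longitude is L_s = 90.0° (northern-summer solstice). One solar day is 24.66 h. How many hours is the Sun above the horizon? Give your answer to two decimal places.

13.02 h

sin δ = sin 25.19° × sin 90.0° = 0.42562, so δ = +25.190°.
cos h₀ = −tan ϕ · tan δ = −tan(+10.6°) × tan(+25.190°) = -0.0880, so h₀ = 1.6589 rad = 95.05°.
Daylight = 2h₀/(2π) × 24.66 h = (1.6589/π) × 24.66 = 13.02 h.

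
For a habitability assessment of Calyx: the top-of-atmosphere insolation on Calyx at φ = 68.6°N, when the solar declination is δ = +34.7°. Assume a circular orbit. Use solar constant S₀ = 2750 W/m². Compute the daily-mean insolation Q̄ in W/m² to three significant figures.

cos H₀ = −tan(+68.6°) tan(+34.700°) = -1.7669 ≤ −1 ⇒ polar day, H₀ = π.
Bracket: H₀ sin φ sin δ + cos φ cos δ sin H₀ = 3.1416×0.93106×0.56928 + 0.36488×0.82214×0.00000 = 1.665154 + 0.000000 = 1.665154.
Q̄ = (S₀/π) × [bracket] = (2750/π) × 1.665154 = 1458 W/m².

Q̄ ≈ 1.46e+03 W/m²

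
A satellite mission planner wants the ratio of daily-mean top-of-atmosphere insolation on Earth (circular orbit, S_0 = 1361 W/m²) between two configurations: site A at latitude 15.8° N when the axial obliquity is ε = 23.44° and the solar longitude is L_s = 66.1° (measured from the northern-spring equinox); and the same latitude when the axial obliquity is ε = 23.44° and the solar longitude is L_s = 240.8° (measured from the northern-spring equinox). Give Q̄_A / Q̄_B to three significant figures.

— Configuration A (ϕ=+15.8°):
Solar declination: sin δ = sin ε · sin L_s = sin 23.44° × sin 66.1° = 0.36368, so δ = +21.326°.
cos h₀ = −tan(+15.8°) tan(+21.326°) = -0.1105, h₀ = 1.6815 rad.
Bracket: h₀ sin ϕ sin δ + cos ϕ cos δ sin h₀ = 1.6815×0.27228×0.36368 + 0.96222×0.93152×0.99388 = 0.166507 + 0.890842 = 1.057349.
Q̄ = (S_0/π) × [bracket] = (1361/π) × 1.057349 = 458.06 W/m².
— Configuration B (ϕ=+15.8°):
Solar declination: sin δ = sin ε · sin L_s = sin 23.44° × sin 240.8° = -0.34724, so δ = -20.318°.
cos h₀ = −tan(+15.8°) tan(-20.318°) = 0.1048, h₀ = 1.4658 rad.
Bracket: h₀ sin ϕ sin δ + cos ϕ cos δ sin h₀ = 1.4658×0.27228×-0.34724 + 0.96222×0.93778×0.99450 = -0.138586 + 0.897388 = 0.758802.
Q̄ = (S_0/π) × [bracket] = (1361/π) × 0.758802 = 328.73 W/m².
Ratio Q̄_A / Q̄_B = 458.06 / 328.73 = 1.393.

Q̄_A / Q̄_B ≈ 1.39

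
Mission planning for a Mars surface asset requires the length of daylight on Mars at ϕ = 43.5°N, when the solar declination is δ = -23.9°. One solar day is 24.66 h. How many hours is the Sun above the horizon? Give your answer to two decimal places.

8.92 h

cos h₀ = −tan ϕ · tan δ = −tan(+43.5°) × tan(-23.900°) = 0.4205, so h₀ = 1.1368 rad = 65.13°.
Daylight = 2h₀/(2π) × 24.66 h = (1.1368/π) × 24.66 = 8.92 h.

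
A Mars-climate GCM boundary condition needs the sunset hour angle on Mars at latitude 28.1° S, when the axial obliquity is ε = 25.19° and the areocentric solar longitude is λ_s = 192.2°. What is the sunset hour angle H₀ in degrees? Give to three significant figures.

sin δ = sin 25.19° × sin 192.2° = -0.08994, so δ = -5.160°.
cos H₀ = −tan φ · tan δ = −tan(-28.1°) × tan(-5.160°) = -0.0482, so H₀ = 1.6190 rad = 92.76°.

H₀ = 92.8°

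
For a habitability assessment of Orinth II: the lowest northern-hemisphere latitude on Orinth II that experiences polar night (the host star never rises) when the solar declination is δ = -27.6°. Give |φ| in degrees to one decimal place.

Polar night requires cos H₀ = −tan φ tan δ ≥ 1, i.e. tan φ tan δ ≤ −1.
The boundary is |tan φ| · |tan δ| = 1, so |φ| = 90° − |δ| = 90° − 27.6° = 62.4° in the northern hemisphere.

|φ| = 62.4°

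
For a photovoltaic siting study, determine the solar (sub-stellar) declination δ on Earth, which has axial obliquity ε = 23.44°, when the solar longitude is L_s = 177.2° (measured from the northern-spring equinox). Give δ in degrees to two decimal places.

sin δ = sin ε · sin L_s = sin 23.44° × sin 177.2° = 0.019432.
δ = arcsin(0.019432) = +1.11°.

δ = +1.11°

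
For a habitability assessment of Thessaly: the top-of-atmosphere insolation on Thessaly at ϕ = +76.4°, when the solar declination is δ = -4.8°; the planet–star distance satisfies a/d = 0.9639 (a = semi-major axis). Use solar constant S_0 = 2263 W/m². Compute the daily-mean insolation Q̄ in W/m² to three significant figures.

Q̄ ≈ 80.9 W/m²

cos h₀ = −tan(+76.4°) tan(-4.800°) = 0.3471, h₀ = 1.2163 rad.
Bracket: h₀ sin ϕ sin δ + cos ϕ cos δ sin h₀ = 1.2163×0.97196×-0.08368 + 0.23514×0.99649×0.93783 = -0.098926 + 0.219747 = 0.120821.
Inverse-square distance factor (a/d)² = 0.9639² = 0.929103.
Q̄ = (S_0/π) × 0.929103 × [bracket] = (2263/π) × 0.929103 × 0.120821 = 80.86 W/m².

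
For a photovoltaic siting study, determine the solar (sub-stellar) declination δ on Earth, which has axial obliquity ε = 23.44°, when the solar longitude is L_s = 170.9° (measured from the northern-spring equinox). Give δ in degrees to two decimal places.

δ = +3.61°

sin δ = sin ε · sin L_s = sin 23.44° × sin 170.9° = 0.062913.
δ = arcsin(0.062913) = +3.61°.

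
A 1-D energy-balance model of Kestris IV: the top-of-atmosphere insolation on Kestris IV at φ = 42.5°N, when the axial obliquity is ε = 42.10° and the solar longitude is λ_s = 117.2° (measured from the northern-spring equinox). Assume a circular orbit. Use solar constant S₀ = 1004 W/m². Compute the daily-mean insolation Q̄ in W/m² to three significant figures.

Solar declination: sin δ = sin ε · sin λ_s = sin 42.10° × sin 117.2° = 0.59629, so δ = +36.605°.
cos H₀ = −tan(+42.5°) tan(+36.605°) = -0.6806, H₀ = 2.3194 rad.
Bracket: H₀ sin φ sin δ + cos φ cos δ sin H₀ = 2.3194×0.67559×0.59629 + 0.73728×0.80277×0.73262 = 0.934365 + 0.433613 = 1.367978.
Q̄ = (S₀/π) × [bracket] = (1004/π) × 1.367978 = 437.2 W/m².

Q̄ ≈ 437 W/m²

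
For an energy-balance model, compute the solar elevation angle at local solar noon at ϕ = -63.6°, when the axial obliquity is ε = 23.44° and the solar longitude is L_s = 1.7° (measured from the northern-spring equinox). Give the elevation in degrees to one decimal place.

25.7°

Solar declination: sin δ = sin ε · sin L_s = sin 23.44° × sin 1.7° = 0.01180, so δ = +0.676°.
At local noon the hour angle is zero, so the zenith angle equals |ϕ − δ| = |-63.6° − (+0.676°)| = 64.276°.
Elevation = 90° − 64.276° = 25.7°.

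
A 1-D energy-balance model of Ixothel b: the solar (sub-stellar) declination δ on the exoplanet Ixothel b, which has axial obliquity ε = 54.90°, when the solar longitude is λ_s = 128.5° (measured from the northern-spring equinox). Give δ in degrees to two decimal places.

δ = +39.81°

sin δ = sin ε · sin λ_s = sin 54.90° × sin 128.5° = 0.640291.
δ = arcsin(0.640291) = +39.81°.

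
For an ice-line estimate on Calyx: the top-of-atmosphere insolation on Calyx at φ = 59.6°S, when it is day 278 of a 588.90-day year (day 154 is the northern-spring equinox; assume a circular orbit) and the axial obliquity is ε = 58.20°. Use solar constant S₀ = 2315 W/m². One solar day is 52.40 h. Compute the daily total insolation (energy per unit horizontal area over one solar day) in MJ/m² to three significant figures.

Solar longitude: λ_s = 360° × (278 − 154)/588.90 = 75.802°.
sin δ = sin 58.20° × sin 75.802° = 0.82393, so δ = +55.480°.
cos H₀ = −tan(-59.6°) tan(+55.480°) = 2.4782 ≥ 1 ⇒ polar night, H₀ = 0 and Q̄ = 0.
Daily total = Q̄ × 52.40 h × 3600 s/h = 0.00 MJ/m².

0.00 MJ/m²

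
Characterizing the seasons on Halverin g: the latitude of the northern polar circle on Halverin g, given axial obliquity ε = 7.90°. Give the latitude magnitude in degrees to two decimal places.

The polar circle is the lowest latitude that experiences at least one full rotation of continuous daylight at the northern-summer solstice; it lies at |φ| = 90° − ε = 90° − 7.90° = 82.10°.

82.10°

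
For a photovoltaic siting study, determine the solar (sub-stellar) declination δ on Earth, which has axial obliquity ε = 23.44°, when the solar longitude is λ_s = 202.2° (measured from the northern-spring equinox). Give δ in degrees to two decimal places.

sin δ = sin ε · sin λ_s = sin 23.44° × sin 202.2° = -0.150301.
δ = arcsin(-0.150301) = -8.64°.

δ = -8.64°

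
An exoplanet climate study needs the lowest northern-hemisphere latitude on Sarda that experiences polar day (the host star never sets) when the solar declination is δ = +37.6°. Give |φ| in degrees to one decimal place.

Polar day requires cos H₀ = −tan φ tan δ ≤ −1, i.e. tan φ tan δ ≥ 1.
The boundary is |tan φ| · |tan δ| = 1, so |φ| = 90° − |δ| = 90° − 37.6° = 52.4° in the northern hemisphere.

|φ| = 52.4°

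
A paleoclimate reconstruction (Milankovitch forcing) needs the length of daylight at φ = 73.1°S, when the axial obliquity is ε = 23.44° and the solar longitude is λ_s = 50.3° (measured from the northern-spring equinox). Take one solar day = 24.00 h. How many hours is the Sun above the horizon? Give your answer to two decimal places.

Solar declination: sin δ = sin ε · sin λ_s = sin 23.44° × sin 50.3° = 0.30606, so δ = +17.822°.
cos H₀ = −tan φ · tan δ = 1.0581 ≥ 1, so the Sun never rises (polar night) and H₀ = 0.
Daylight = 2H₀/(2π) × 24.00 h = (0.0000/π) × 24.00 = 0.00 h.

0.00 h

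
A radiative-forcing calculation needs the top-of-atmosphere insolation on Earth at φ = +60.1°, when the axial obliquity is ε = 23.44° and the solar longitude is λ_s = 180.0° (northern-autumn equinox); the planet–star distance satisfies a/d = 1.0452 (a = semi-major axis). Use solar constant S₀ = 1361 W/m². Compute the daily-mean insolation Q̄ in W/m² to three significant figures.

Solar declination: sin δ = sin ε · sin λ_s = sin 23.44° × sin 180.0° = 0.00000, so δ = +0.000°.
cos H₀ = −tan(+60.1°) tan(+0.000°) = -0.0000, H₀ = 1.5708 rad.
Bracket: H₀ sin φ sin δ + cos φ cos δ sin H₀ = 1.5708×0.86690×0.00000 + 0.49849×1.00000×1.00000 = 0.000000 + 0.498490 = 0.498490.
Inverse-square distance factor (a/d)² = 1.0452² = 1.092443.
Q̄ = (S₀/π) × 1.092443 × [bracket] = (1361/π) × 1.092443 × 0.498490 = 235.9 W/m².

Q̄ ≈ 236 W/m²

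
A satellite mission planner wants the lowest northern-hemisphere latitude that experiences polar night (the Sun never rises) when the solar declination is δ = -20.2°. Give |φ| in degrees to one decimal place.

|φ| = 69.8°

Polar night requires cos H₀ = −tan φ tan δ ≥ 1, i.e. tan φ tan δ ≤ −1.
The boundary is |tan φ| · |tan δ| = 1, so |φ| = 90° − |δ| = 90° − 20.2° = 69.8° in the northern hemisphere.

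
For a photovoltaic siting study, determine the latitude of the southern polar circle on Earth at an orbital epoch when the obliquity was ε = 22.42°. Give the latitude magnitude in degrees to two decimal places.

The polar circle is the lowest latitude that experiences at least one full rotation of continuous darkness at the northern-summer solstice; it lies at |φ| = 90° − ε = 90° − 22.42° = 67.58°.

67.58°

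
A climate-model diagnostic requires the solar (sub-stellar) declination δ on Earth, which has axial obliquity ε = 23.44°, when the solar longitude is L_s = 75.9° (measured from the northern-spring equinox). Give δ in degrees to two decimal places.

sin δ = sin ε · sin L_s = sin 23.44° × sin 75.9° = 0.385804.
δ = arcsin(0.385804) = +22.69°.

δ = +22.69°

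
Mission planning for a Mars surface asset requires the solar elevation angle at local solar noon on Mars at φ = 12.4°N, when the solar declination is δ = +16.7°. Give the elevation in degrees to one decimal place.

85.7°

At local noon the hour angle is zero, so the zenith angle equals |φ − δ| = |+12.4° − (+16.700°)| = 4.300°.
Elevation = 90° − 4.300° = 85.7°.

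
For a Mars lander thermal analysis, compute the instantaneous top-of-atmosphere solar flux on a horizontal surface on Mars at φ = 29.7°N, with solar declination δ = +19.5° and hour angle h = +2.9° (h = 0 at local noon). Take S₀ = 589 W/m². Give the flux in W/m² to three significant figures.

579 W/m²

cos θ_z = sin φ sin δ + cos φ cos δ cos h = 0.165388 + 0.817760 = 0.983148.
Flux = S₀ · cos θ_z = 589 × 0.983148 = 579.1 W/m².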